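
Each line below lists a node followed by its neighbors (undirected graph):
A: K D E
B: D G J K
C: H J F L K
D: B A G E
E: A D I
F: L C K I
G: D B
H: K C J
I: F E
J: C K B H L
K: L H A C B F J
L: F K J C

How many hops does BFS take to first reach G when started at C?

Level 0: C
Level 1: F, H, J, K, L
Level 2: A, B, I
Level 3: D, E, G
G first appears at level 3.

3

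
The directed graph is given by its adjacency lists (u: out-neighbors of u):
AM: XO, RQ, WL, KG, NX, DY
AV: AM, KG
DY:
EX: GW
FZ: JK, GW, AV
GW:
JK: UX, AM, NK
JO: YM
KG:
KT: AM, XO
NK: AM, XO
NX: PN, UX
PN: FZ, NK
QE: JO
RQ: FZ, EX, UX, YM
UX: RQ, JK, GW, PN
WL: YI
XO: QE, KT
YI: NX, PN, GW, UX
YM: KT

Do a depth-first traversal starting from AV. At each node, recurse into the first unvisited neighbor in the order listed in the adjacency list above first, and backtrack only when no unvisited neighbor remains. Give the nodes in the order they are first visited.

Visit AV
AV → AM
AM → XO
XO → QE
QE → JO
JO → YM
YM → KT
AM → RQ
RQ → FZ
FZ → JK
JK → UX
UX → GW
UX → PN
PN → NK
RQ → EX
AM → WL
WL → YI
YI → NX
AM → KG
AM → DY

AV -> AM -> XO -> QE -> JO -> YM -> KT -> RQ -> FZ -> JK -> UX -> GW -> PN -> NK -> EX -> WL -> YI -> NX -> KG -> DY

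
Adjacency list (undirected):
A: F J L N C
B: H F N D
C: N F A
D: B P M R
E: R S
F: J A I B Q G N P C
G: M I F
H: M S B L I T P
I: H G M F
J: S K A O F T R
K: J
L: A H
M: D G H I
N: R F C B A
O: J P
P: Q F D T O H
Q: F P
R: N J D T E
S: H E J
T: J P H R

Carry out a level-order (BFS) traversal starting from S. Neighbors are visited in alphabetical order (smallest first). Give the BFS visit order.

Visit S; enqueue E, H, J → queue [E, H, J]
Visit E; enqueue R → queue [H, J, R]
Visit H; enqueue B, I, L, M, P, T → queue [J, R, B, I, L, M, P, T]
Visit J; enqueue A, F, K, O → queue [R, B, I, L, M, P, T, A, F, K, O]
Visit R; enqueue D, N → queue [B, I, L, M, P, T, A, F, K, O, D, N]
Visit B → queue [I, L, M, P, T, A, F, K, O, D, N]
Visit I; enqueue G → queue [L, M, P, T, A, F, K, O, D, N, G]
Visit L → queue [M, P, T, A, F, K, O, D, N, G]
Visit M → queue [P, T, A, F, K, O, D, N, G]
Visit P; enqueue Q → queue [T, A, F, K, O, D, N, G, Q]
Visit T → queue [A, F, K, O, D, N, G, Q]
Visit A; enqueue C → queue [F, K, O, D, N, G, Q, C]
Visit F → queue [K, O, D, N, G, Q, C]
Visit K → queue [O, D, N, G, Q, C]
Visit O → queue [D, N, G, Q, C]
Visit D → queue [N, G, Q, C]
Visit N → queue [G, Q, C]
Visit G → queue [Q, C]
Visit Q → queue [C]
Visit C → queue []

S E H J R B I L M P T A F K O D N G Q C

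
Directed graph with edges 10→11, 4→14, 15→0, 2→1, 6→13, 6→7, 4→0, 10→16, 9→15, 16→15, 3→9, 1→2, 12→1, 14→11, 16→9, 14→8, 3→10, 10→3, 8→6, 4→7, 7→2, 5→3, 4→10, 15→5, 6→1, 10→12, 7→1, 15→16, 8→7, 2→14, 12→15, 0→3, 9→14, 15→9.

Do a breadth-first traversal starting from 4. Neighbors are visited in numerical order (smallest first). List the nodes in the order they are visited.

Visit 4; enqueue 0, 7, 10, 14 → queue [0, 7, 10, 14]
Visit 0; enqueue 3 → queue [7, 10, 14, 3]
Visit 7; enqueue 1, 2 → queue [10, 14, 3, 1, 2]
Visit 10; enqueue 11, 12, 16 → queue [14, 3, 1, 2, 11, 12, 16]
Visit 14; enqueue 8 → queue [3, 1, 2, 11, 12, 16, 8]
Visit 3; enqueue 9 → queue [1, 2, 11, 12, 16, 8, 9]
Visit 1 → queue [2, 11, 12, 16, 8, 9]
Visit 2 → queue [11, 12, 16, 8, 9]
Visit 11 → queue [12, 16, 8, 9]
Visit 12; enqueue 15 → queue [16, 8, 9, 15]
Visit 16 → queue [8, 9, 15]
Visit 8; enqueue 6 → queue [9, 15, 6]
Visit 9 → queue [15, 6]
Visit 15; enqueue 5 → queue [6, 5]
Visit 6; enqueue 13 → queue [5, 13]
Visit 5 → queue [13]
Visit 13 → queue []

4 → 0 → 7 → 10 → 14 → 3 → 1 → 2 → 11 → 12 → 16 → 8 → 9 → 15 → 6 → 5 → 13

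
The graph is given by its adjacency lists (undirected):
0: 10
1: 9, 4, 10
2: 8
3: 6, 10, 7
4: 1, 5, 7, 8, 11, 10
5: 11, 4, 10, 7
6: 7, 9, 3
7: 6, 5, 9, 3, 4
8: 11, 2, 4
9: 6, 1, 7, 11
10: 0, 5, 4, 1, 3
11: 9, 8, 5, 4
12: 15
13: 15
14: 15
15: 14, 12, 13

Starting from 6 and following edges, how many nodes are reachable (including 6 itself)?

12

BFS from 6 visits: 6, 3, 7, 9, 10, 4, 5, 1, 11, 0, 8, 2
Reachable nodes: 12 of 16 total.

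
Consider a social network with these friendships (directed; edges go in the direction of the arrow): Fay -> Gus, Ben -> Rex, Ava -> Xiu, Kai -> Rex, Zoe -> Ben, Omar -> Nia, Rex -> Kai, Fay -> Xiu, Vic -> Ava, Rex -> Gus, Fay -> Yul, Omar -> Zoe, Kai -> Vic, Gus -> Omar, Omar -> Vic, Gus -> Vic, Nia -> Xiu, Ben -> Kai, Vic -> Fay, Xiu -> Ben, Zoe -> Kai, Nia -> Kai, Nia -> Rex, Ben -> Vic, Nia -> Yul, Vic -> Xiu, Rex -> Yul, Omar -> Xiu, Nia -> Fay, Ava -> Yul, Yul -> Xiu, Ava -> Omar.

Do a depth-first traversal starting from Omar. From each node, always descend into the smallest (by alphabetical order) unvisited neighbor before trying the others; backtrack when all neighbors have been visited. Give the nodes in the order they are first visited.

Visit Omar
Omar → Nia
Nia → Fay
Fay → Gus
Gus → Vic
Vic → Ava
Ava → Xiu
Xiu → Ben
Ben → Kai
Kai → Rex
Rex → Yul
Omar → Zoe

Omar, Nia, Fay, Gus, Vic, Ava, Xiu, Ben, Kai, Rex, Yul, Zoe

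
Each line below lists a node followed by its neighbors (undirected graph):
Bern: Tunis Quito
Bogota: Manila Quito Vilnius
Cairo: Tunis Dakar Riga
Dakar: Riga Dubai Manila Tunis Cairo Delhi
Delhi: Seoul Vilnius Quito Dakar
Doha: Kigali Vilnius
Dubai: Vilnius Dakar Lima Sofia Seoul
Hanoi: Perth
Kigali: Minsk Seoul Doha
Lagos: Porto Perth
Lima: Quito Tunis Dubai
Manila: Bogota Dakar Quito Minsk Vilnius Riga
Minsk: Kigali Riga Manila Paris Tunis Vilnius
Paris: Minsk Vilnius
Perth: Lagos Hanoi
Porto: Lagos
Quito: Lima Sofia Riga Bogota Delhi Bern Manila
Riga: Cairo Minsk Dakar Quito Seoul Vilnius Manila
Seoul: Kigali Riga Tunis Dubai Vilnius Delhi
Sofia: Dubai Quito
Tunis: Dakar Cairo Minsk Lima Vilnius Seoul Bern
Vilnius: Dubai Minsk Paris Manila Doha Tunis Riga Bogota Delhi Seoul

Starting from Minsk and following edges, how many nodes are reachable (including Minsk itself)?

18

BFS from Minsk visits: Minsk, Kigali, Manila, Paris, Riga, Tunis, Vilnius, Doha, Seoul, Bogota, Dakar, Quito, Cairo, Bern, Lima, Delhi, Dubai, Sofia
Reachable nodes: 18 of 22 total.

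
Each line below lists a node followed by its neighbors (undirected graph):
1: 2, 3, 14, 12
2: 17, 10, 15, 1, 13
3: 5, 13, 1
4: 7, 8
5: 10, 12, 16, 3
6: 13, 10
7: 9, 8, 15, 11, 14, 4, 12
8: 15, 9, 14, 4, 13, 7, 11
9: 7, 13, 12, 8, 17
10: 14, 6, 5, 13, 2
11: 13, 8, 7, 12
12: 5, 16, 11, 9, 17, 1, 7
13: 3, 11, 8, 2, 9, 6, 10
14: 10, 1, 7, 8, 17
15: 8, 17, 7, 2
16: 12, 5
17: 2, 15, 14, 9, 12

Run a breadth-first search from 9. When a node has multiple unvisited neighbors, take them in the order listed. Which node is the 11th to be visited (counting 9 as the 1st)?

Visit 9; enqueue 7, 13, 12, 8, 17 → queue [7, 13, 12, 8, 17]
Visit 7; enqueue 15, 11, 14, 4 → queue [13, 12, 8, 17, 15, 11, 14, 4]
Visit 13; enqueue 3, 2, 6, 10 → queue [12, 8, 17, 15, 11, 14, 4, 3, 2, 6, 10]
Visit 12; enqueue 5, 16, 1 → queue [8, 17, 15, 11, 14, 4, 3, 2, 6, 10, 5, 16, 1]
Visit 8 → queue [17, 15, 11, 14, 4, 3, 2, 6, 10, 5, 16, 1]
Visit 17 → queue [15, 11, 14, 4, 3, 2, 6, 10, 5, 16, 1]
Visit 15 → queue [11, 14, 4, 3, 2, 6, 10, 5, 16, 1]
Visit 11 → queue [14, 4, 3, 2, 6, 10, 5, 16, 1]
Visit 14 → queue [4, 3, 2, 6, 10, 5, 16, 1]
Visit 4 → queue [3, 2, 6, 10, 5, 16, 1]
Visit 3 → queue [2, 6, 10, 5, 16, 1]
Visit 2 → queue [6, 10, 5, 16, 1]
Visit 6 → queue [10, 5, 16, 1]
Visit 10 → queue [5, 16, 1]
Visit 5 → queue [16, 1]
Visit 16 → queue [1]
Visit 1 → queue []

Visit order: 9, 7, 13, 12, 8, 17, 15, 11, 14, 4, 3, 2, 6, 10, 5, 16, 1

3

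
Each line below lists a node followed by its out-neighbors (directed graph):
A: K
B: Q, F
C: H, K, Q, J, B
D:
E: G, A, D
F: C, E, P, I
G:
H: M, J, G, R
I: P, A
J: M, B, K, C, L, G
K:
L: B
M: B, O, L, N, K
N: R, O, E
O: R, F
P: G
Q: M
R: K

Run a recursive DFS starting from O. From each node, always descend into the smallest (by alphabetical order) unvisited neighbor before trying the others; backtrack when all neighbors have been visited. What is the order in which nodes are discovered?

O, F, C, B, Q, M, K, L, N, E, A, D, G, R, H, J, I, P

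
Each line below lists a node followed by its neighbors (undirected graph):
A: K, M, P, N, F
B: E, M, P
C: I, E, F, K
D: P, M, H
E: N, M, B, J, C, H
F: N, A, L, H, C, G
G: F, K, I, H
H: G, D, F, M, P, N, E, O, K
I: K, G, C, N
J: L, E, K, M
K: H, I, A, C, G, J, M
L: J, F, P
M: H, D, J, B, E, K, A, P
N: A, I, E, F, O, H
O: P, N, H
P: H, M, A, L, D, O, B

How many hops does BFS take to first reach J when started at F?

2

Level 0: F
Level 1: A, C, G, H, L, N
Level 2: D, E, I, J, K, M, O, P
Level 3: B
J first appears at level 2.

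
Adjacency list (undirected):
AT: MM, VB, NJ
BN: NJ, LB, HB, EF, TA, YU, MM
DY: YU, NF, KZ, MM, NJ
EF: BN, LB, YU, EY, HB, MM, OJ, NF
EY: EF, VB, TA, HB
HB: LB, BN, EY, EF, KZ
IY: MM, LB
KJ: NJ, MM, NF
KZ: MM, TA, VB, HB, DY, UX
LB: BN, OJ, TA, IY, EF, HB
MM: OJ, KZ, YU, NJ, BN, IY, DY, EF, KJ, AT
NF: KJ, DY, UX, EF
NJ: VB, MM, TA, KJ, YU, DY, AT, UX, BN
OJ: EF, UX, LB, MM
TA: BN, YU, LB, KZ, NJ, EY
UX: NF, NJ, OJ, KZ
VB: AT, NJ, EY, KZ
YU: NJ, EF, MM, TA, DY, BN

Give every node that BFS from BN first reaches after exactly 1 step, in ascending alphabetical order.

Level 0: BN
Level 1: EF, HB, LB, MM, NJ, TA, YU
Level 2: AT, DY, EY, IY, KJ, KZ, NF, OJ, UX, VB

EF, HB, LB, MM, NJ, TA, YU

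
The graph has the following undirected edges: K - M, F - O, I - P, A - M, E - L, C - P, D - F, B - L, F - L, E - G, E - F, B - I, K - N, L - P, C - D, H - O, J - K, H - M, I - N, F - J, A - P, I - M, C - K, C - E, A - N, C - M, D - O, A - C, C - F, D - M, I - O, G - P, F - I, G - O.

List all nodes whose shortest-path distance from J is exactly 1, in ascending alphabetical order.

Level 0: J
Level 1: F, K
Level 2: C, D, E, I, L, M, N, O
Level 3: A, B, G, H, P

F, K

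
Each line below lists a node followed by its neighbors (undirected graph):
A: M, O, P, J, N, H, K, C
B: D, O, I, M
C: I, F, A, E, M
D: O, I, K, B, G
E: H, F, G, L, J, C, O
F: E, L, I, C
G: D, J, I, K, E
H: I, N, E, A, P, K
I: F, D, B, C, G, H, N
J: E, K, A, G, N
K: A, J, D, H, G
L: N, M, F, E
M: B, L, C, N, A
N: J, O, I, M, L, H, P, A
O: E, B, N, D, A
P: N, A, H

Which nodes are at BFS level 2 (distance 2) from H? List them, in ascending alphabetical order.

B, C, D, F, G, J, L, M, O

Level 0: H
Level 1: A, E, I, K, N, P
Level 2: B, C, D, F, G, J, L, M, O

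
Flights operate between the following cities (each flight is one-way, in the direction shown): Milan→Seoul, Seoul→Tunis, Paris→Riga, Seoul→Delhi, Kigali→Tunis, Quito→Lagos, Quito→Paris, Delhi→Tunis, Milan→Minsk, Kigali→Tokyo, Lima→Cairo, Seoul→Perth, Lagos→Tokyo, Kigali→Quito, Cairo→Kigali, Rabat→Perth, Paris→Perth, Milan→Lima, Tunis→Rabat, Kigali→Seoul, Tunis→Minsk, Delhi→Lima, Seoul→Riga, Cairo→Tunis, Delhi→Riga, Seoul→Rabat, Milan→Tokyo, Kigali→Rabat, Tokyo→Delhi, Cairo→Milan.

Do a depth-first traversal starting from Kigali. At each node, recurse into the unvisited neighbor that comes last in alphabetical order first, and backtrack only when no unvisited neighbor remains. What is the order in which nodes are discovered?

Kigali, Tunis, Rabat, Perth, Minsk, Tokyo, Delhi, Riga, Lima, Cairo, Milan, Seoul, Quito, Paris, Lagos

Visit Kigali
Kigali → Tunis
Tunis → Rabat
Rabat → Perth
Tunis → Minsk
Kigali → Tokyo
Tokyo → Delhi
Delhi → Riga
Delhi → Lima
Lima → Cairo
Cairo → Milan
Milan → Seoul
Kigali → Quito
Quito → Paris
Quito → Lagos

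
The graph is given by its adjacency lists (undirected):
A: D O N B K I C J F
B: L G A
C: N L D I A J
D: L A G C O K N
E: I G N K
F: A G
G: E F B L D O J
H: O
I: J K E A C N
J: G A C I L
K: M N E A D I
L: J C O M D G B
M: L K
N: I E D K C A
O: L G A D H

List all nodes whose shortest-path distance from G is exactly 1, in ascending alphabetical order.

B, D, E, F, J, L, O

Level 0: G
Level 1: B, D, E, F, J, L, O
Level 2: A, C, H, I, K, M, N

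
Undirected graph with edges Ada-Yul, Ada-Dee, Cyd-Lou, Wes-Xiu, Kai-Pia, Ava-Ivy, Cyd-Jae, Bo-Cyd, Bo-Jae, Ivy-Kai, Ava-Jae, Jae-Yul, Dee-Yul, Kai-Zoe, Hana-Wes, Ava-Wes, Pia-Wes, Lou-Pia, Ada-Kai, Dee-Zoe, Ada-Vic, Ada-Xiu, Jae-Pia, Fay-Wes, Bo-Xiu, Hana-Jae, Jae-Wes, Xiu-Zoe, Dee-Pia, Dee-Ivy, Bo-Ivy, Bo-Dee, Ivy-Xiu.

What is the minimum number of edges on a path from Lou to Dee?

Level 0: Lou
Level 1: Cyd, Pia
Level 2: Bo, Dee, Jae, Kai, Wes
Level 3: Ada, Ava, Fay, Hana, Ivy, Xiu, Yul, Zoe
Level 4: Vic
Dee first appears at level 2.

2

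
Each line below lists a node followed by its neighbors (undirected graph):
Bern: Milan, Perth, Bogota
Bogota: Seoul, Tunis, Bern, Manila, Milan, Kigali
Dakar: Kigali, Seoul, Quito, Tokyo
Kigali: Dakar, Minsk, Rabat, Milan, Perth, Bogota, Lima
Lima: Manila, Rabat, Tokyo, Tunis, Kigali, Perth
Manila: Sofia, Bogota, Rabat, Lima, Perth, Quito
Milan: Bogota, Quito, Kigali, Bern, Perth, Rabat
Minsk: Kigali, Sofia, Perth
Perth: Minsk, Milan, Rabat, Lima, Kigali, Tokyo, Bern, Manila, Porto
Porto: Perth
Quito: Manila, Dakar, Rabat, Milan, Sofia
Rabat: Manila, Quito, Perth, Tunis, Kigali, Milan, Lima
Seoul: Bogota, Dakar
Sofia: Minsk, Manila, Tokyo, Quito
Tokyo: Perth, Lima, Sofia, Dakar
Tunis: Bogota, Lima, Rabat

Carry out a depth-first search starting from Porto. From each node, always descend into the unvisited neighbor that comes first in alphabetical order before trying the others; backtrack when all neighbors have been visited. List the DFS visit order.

Visit Porto
Porto → Perth
Perth → Bern
Bern → Bogota
Bogota → Kigali
Kigali → Dakar
Dakar → Quito
Quito → Manila
Manila → Lima
Lima → Rabat
Rabat → Milan
Rabat → Tunis
Lima → Tokyo
Tokyo → Sofia
Sofia → Minsk
Dakar → Seoul

Porto Perth Bern Bogota Kigali Dakar Quito Manila Lima Rabat Milan Tunis Tokyo Sofia Minsk Seoul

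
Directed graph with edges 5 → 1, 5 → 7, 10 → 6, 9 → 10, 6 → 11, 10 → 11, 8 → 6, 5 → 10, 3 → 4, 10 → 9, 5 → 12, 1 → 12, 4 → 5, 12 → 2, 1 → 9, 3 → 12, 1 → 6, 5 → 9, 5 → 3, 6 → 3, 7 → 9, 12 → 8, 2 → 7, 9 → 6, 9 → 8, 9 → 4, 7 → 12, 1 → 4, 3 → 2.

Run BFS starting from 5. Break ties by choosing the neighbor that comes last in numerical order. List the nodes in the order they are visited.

5 → 12 → 10 → 9 → 7 → 3 → 1 → 8 → 2 → 11 → 6 → 4

Visit 5; enqueue 12, 10, 9, 7, 3, 1 → queue [12, 10, 9, 7, 3, 1]
Visit 12; enqueue 8, 2 → queue [10, 9, 7, 3, 1, 8, 2]
Visit 10; enqueue 11, 6 → queue [9, 7, 3, 1, 8, 2, 11, 6]
Visit 9; enqueue 4 → queue [7, 3, 1, 8, 2, 11, 6, 4]
Visit 7 → queue [3, 1, 8, 2, 11, 6, 4]
Visit 3 → queue [1, 8, 2, 11, 6, 4]
Visit 1 → queue [8, 2, 11, 6, 4]
Visit 8 → queue [2, 11, 6, 4]
Visit 2 → queue [11, 6, 4]
Visit 11 → queue [6, 4]
Visit 6 → queue [4]
Visit 4 → queue []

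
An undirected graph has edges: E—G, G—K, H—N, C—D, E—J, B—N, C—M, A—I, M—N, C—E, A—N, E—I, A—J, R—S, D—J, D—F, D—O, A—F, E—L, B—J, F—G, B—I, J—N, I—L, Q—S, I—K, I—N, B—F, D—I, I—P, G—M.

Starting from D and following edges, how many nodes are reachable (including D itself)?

16

BFS from D visits: D, C, F, I, J, O, E, M, A, B, G, K, L, N, P, H
Reachable nodes: 16 of 19 total.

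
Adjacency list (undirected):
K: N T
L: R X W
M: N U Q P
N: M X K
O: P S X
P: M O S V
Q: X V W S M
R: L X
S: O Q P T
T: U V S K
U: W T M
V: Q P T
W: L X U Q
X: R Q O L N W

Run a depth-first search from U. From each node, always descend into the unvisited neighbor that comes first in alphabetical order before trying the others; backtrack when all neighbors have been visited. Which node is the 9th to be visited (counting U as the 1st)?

V

Visit U
U → M
M → N
N → K
K → T
T → S
S → O
O → P
P → V
V → Q
Q → W
W → L
L → R
R → X

Visit order: U, M, N, K, T, S, O, P, V, Q, W, L, R, X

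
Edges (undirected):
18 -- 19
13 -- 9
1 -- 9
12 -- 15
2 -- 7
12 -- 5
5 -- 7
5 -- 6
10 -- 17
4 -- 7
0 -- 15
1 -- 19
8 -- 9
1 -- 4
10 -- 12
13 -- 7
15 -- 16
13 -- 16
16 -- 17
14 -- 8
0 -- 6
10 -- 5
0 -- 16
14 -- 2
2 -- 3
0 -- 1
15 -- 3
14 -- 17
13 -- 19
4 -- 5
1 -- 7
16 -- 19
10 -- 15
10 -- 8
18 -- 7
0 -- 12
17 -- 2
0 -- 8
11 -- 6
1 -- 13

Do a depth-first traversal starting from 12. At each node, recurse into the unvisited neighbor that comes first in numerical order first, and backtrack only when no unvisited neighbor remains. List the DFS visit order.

Visit 12
12 → 0
0 → 1
1 → 4
4 → 5
5 → 6
6 → 11
5 → 7
7 → 2
2 → 3
3 → 15
15 → 10
10 → 8
8 → 9
9 → 13
13 → 16
16 → 17
17 → 14
16 → 19
19 → 18

12 → 0 → 1 → 4 → 5 → 6 → 11 → 7 → 2 → 3 → 15 → 10 → 8 → 9 → 13 → 16 → 17 → 14 → 19 → 18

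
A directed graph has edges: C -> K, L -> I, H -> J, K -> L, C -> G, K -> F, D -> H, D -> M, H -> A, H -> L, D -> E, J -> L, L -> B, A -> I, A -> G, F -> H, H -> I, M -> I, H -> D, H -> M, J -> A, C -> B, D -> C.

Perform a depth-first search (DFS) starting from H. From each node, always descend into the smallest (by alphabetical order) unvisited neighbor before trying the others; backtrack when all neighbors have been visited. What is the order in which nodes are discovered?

H A G I D C B K F L E M J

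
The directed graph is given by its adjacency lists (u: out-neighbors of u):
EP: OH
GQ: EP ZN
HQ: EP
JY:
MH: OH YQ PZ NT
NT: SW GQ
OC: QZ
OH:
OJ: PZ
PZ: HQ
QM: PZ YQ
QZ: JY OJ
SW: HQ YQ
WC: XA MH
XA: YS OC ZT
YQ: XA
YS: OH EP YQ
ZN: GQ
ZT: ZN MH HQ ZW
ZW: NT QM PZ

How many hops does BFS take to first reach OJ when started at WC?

Level 0: WC
Level 1: MH, XA
Level 2: NT, OC, OH, PZ, YQ, YS, ZT
Level 3: EP, GQ, HQ, QZ, SW, ZN, ZW
Level 4: JY, OJ, QM
OJ first appears at level 4.

4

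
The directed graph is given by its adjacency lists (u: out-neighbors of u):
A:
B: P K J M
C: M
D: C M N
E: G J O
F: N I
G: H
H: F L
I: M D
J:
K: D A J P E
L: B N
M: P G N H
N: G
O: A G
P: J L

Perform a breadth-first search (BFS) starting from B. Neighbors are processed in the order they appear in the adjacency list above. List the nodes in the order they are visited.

Visit B; enqueue P, K, J, M → queue [P, K, J, M]
Visit P; enqueue L → queue [K, J, M, L]
Visit K; enqueue D, A, E → queue [J, M, L, D, A, E]
Visit J → queue [M, L, D, A, E]
Visit M; enqueue G, N, H → queue [L, D, A, E, G, N, H]
Visit L → queue [D, A, E, G, N, H]
Visit D; enqueue C → queue [A, E, G, N, H, C]
Visit A → queue [E, G, N, H, C]
Visit E; enqueue O → queue [G, N, H, C, O]
Visit G → queue [N, H, C, O]
Visit N → queue [H, C, O]
Visit H; enqueue F → queue [C, O, F]
Visit C → queue [O, F]
Visit O → queue [F]
Visit F; enqueue I → queue [I]
Visit I → queue []

B P K J M L D A E G N H C O F I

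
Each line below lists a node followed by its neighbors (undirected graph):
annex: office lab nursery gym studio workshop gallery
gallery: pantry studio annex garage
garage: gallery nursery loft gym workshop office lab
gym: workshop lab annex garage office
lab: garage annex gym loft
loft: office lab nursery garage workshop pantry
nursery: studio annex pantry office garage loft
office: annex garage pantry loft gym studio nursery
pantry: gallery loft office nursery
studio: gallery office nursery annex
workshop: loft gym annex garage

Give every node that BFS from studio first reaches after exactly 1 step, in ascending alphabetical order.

annex, gallery, nursery, office

Level 0: studio
Level 1: annex, gallery, nursery, office
Level 2: garage, gym, lab, loft, pantry, workshop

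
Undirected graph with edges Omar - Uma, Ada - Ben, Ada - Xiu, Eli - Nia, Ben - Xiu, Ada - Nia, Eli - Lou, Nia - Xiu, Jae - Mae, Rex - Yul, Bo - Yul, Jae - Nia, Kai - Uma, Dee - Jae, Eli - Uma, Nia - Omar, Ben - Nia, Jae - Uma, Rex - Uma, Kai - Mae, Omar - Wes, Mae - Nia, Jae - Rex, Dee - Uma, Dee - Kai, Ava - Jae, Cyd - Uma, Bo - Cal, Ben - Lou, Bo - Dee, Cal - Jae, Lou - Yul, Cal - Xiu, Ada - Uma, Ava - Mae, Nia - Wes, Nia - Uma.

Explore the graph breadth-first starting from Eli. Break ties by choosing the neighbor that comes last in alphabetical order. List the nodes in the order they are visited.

Visit Eli; enqueue Uma, Nia, Lou → queue [Uma, Nia, Lou]
Visit Uma; enqueue Rex, Omar, Kai, Jae, Dee, Cyd, Ada → queue [Nia, Lou, Rex, Omar, Kai, Jae, Dee, Cyd, Ada]
Visit Nia; enqueue Xiu, Wes, Mae, Ben → queue [Lou, Rex, Omar, Kai, Jae, Dee, Cyd, Ada, Xiu, Wes, Mae, Ben]
Visit Lou; enqueue Yul → queue [Rex, Omar, Kai, Jae, Dee, Cyd, Ada, Xiu, Wes, Mae, Ben, Yul]
Visit Rex → queue [Omar, Kai, Jae, Dee, Cyd, Ada, Xiu, Wes, Mae, Ben, Yul]
Visit Omar → queue [Kai, Jae, Dee, Cyd, Ada, Xiu, Wes, Mae, Ben, Yul]
Visit Kai → queue [Jae, Dee, Cyd, Ada, Xiu, Wes, Mae, Ben, Yul]
Visit Jae; enqueue Cal, Ava → queue [Dee, Cyd, Ada, Xiu, Wes, Mae, Ben, Yul, Cal, Ava]
Visit Dee; enqueue Bo → queue [Cyd, Ada, Xiu, Wes, Mae, Ben, Yul, Cal, Ava, Bo]
Visit Cyd → queue [Ada, Xiu, Wes, Mae, Ben, Yul, Cal, Ava, Bo]
Visit Ada → queue [Xiu, Wes, Mae, Ben, Yul, Cal, Ava, Bo]
Visit Xiu → queue [Wes, Mae, Ben, Yul, Cal, Ava, Bo]
Visit Wes → queue [Mae, Ben, Yul, Cal, Ava, Bo]
Visit Mae → queue [Ben, Yul, Cal, Ava, Bo]
Visit Ben → queue [Yul, Cal, Ava, Bo]
Visit Yul → queue [Cal, Ava, Bo]
Visit Cal → queue [Ava, Bo]
Visit Ava → queue [Bo]
Visit Bo → queue []

Eli, Uma, Nia, Lou, Rex, Omar, Kai, Jae, Dee, Cyd, Ada, Xiu, Wes, Mae, Ben, Yul, Cal, Ava, Bo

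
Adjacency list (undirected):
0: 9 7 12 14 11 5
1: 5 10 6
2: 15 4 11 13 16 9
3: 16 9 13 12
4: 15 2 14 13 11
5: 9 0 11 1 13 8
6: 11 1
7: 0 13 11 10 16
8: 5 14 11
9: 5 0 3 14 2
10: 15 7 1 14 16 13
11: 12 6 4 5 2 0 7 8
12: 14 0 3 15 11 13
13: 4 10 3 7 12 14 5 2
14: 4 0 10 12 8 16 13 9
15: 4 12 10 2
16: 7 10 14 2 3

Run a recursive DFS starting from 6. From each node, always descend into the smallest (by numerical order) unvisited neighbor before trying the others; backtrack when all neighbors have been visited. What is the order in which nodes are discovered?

6 → 1 → 5 → 0 → 7 → 10 → 13 → 2 → 4 → 11 → 8 → 14 → 9 → 3 → 12 → 15 → 16

Visit 6
6 → 1
1 → 5
5 → 0
0 → 7
7 → 10
10 → 13
13 → 2
2 → 4
4 → 11
11 → 8
8 → 14
14 → 9
9 → 3
3 → 12
12 → 15
3 → 16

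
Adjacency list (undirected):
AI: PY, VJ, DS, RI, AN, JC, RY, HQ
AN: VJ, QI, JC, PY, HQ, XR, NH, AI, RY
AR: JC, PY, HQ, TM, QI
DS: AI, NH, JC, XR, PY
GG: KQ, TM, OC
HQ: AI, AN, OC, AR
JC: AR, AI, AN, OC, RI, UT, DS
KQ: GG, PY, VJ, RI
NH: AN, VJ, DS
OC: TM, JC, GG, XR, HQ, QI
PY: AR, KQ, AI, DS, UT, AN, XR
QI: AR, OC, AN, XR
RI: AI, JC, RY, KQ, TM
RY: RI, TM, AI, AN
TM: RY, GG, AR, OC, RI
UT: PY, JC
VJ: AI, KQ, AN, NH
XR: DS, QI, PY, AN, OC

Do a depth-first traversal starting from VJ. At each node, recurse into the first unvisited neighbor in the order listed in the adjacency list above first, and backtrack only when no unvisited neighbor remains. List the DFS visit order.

VJ → AI → PY → AR → JC → AN → QI → OC → TM → RY → RI → KQ → GG → XR → DS → NH → HQ → UT

Visit VJ
VJ → AI
AI → PY
PY → AR
AR → JC
JC → AN
AN → QI
QI → OC
OC → TM
TM → RY
RY → RI
RI → KQ
KQ → GG
OC → XR
XR → DS
DS → NH
OC → HQ
JC → UT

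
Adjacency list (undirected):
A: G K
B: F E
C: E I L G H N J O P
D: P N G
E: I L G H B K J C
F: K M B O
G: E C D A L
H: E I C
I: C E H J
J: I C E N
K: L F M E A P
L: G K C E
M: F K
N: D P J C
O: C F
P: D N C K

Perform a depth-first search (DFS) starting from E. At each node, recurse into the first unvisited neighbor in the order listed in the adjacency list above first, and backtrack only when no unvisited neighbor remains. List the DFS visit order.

E, I, C, L, G, D, P, N, J, K, F, M, B, O, A, H

Visit E
E → I
I → C
C → L
L → G
G → D
D → P
P → N
N → J
P → K
K → F
F → M
F → B
F → O
K → A
C → H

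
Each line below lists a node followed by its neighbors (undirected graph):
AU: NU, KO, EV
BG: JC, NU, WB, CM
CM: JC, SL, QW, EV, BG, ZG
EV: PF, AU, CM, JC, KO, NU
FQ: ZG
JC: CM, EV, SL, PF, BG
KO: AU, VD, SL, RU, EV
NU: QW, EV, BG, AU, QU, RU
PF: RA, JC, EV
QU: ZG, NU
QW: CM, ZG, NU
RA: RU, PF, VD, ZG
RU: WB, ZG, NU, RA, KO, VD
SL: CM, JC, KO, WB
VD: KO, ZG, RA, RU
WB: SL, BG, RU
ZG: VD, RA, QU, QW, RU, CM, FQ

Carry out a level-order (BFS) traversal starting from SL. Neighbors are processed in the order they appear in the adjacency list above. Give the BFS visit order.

Visit SL; enqueue CM, JC, KO, WB → queue [CM, JC, KO, WB]
Visit CM; enqueue QW, EV, BG, ZG → queue [JC, KO, WB, QW, EV, BG, ZG]
Visit JC; enqueue PF → queue [KO, WB, QW, EV, BG, ZG, PF]
Visit KO; enqueue AU, VD, RU → queue [WB, QW, EV, BG, ZG, PF, AU, VD, RU]
Visit WB → queue [QW, EV, BG, ZG, PF, AU, VD, RU]
Visit QW; enqueue NU → queue [EV, BG, ZG, PF, AU, VD, RU, NU]
Visit EV → queue [BG, ZG, PF, AU, VD, RU, NU]
Visit BG → queue [ZG, PF, AU, VD, RU, NU]
Visit ZG; enqueue RA, QU, FQ → queue [PF, AU, VD, RU, NU, RA, QU, FQ]
Visit PF → queue [AU, VD, RU, NU, RA, QU, FQ]
Visit AU → queue [VD, RU, NU, RA, QU, FQ]
Visit VD → queue [RU, NU, RA, QU, FQ]
Visit RU → queue [NU, RA, QU, FQ]
Visit NU → queue [RA, QU, FQ]
Visit RA → queue [QU, FQ]
Visit QU → queue [FQ]
Visit FQ → queue []

SL -> CM -> JC -> KO -> WB -> QW -> EV -> BG -> ZG -> PF -> AU -> VD -> RU -> NU -> RA -> QU -> FQ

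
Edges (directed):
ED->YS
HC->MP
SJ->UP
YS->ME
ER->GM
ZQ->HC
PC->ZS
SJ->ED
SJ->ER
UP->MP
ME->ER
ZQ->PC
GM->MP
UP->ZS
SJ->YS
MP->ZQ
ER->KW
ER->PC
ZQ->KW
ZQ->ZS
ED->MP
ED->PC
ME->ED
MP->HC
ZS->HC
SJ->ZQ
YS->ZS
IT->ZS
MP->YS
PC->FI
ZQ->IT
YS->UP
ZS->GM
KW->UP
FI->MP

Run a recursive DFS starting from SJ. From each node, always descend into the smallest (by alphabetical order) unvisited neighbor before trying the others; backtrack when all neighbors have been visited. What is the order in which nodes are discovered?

SJ, ED, MP, HC, YS, ME, ER, GM, KW, UP, ZS, PC, FI, ZQ, IT

Visit SJ
SJ → ED
ED → MP
MP → HC
MP → YS
YS → ME
ME → ER
ER → GM
ER → KW
KW → UP
UP → ZS
ER → PC
PC → FI
MP → ZQ
ZQ → IT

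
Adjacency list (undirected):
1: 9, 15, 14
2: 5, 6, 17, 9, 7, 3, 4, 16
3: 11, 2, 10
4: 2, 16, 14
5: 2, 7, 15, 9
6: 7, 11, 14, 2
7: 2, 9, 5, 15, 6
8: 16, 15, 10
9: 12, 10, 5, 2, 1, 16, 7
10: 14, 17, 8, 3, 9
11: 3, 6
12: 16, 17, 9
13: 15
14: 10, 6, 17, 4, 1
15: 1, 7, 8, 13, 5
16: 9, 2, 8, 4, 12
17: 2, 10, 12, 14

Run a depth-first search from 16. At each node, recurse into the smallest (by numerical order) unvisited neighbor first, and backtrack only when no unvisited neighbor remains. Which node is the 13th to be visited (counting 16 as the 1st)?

14

Visit 16
16 → 2
2 → 3
3 → 10
10 → 8
8 → 15
15 → 1
1 → 9
9 → 5
5 → 7
7 → 6
6 → 11
6 → 14
14 → 4
14 → 17
17 → 12
15 → 13

Visit order: 16, 2, 3, 10, 8, 15, 1, 9, 5, 7, 6, 11, 14, 4, 17, 12, 13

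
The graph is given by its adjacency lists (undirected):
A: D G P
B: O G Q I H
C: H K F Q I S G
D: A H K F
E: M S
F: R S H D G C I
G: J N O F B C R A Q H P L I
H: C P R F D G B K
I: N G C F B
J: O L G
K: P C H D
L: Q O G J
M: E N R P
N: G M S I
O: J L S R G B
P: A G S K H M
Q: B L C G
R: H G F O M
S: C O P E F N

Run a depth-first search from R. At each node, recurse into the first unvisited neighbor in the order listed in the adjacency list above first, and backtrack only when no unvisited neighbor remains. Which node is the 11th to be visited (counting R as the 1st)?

Visit R
R → H
H → C
C → K
K → P
P → A
A → D
D → F
F → S
S → O
O → J
J → L
L → Q
Q → B
B → G
G → N
N → M
M → E
N → I

Visit order: R, H, C, K, P, A, D, F, S, O, J, L, Q, B, G, N, M, E, I

J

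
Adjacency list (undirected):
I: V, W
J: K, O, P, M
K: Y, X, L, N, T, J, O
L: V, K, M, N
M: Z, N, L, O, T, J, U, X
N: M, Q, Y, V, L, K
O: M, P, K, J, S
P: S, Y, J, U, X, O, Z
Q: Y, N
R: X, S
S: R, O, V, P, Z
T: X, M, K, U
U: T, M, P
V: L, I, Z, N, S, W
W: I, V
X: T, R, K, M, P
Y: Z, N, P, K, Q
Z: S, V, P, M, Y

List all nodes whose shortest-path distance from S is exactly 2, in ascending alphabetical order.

I, J, K, L, M, N, U, W, X, Y

Level 0: S
Level 1: O, P, R, V, Z
Level 2: I, J, K, L, M, N, U, W, X, Y
Level 3: Q, T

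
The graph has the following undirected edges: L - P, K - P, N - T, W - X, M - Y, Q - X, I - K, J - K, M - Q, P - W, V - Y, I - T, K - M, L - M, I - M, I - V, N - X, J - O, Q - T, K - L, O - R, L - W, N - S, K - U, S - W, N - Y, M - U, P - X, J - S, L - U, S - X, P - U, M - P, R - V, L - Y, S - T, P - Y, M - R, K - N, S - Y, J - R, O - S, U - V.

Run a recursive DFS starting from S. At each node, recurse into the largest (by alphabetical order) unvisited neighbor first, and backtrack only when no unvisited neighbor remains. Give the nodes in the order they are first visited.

Visit S
S → Y
Y → V
V → U
U → P
P → X
X → W
W → L
L → M
M → R
R → O
O → J
J → K
K → N
N → T
T → Q
T → I

S -> Y -> V -> U -> P -> X -> W -> L -> M -> R -> O -> J -> K -> N -> T -> Q -> I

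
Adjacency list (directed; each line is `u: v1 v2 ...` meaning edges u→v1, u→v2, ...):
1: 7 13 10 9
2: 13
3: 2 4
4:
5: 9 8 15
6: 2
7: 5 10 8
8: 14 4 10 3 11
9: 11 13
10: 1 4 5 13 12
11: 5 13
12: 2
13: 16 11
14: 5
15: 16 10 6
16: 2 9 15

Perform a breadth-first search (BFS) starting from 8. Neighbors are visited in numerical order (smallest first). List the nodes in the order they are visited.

Visit 8; enqueue 3, 4, 10, 11, 14 → queue [3, 4, 10, 11, 14]
Visit 3; enqueue 2 → queue [4, 10, 11, 14, 2]
Visit 4 → queue [10, 11, 14, 2]
Visit 10; enqueue 1, 5, 12, 13 → queue [11, 14, 2, 1, 5, 12, 13]
Visit 11 → queue [14, 2, 1, 5, 12, 13]
Visit 14 → queue [2, 1, 5, 12, 13]
Visit 2 → queue [1, 5, 12, 13]
Visit 1; enqueue 7, 9 → queue [5, 12, 13, 7, 9]
Visit 5; enqueue 15 → queue [12, 13, 7, 9, 15]
Visit 12 → queue [13, 7, 9, 15]
Visit 13; enqueue 16 → queue [7, 9, 15, 16]
Visit 7 → queue [9, 15, 16]
Visit 9 → queue [15, 16]
Visit 15; enqueue 6 → queue [16, 6]
Visit 16 → queue [6]
Visit 6 → queue []

8, 3, 4, 10, 11, 14, 2, 1, 5, 12, 13, 7, 9, 15, 16, 6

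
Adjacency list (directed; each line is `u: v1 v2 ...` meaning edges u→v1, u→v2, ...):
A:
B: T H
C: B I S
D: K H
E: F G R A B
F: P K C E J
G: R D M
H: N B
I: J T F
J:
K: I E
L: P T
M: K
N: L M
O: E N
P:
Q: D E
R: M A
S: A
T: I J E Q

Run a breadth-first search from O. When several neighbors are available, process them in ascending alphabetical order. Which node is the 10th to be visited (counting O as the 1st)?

Visit O; enqueue E, N → queue [E, N]
Visit E; enqueue A, B, F, G, R → queue [N, A, B, F, G, R]
Visit N; enqueue L, M → queue [A, B, F, G, R, L, M]
Visit A → queue [B, F, G, R, L, M]
Visit B; enqueue H, T → queue [F, G, R, L, M, H, T]
Visit F; enqueue C, J, K, P → queue [G, R, L, M, H, T, C, J, K, P]
Visit G; enqueue D → queue [R, L, M, H, T, C, J, K, P, D]
Visit R → queue [L, M, H, T, C, J, K, P, D]
Visit L → queue [M, H, T, C, J, K, P, D]
Visit M → queue [H, T, C, J, K, P, D]
Visit H → queue [T, C, J, K, P, D]
Visit T; enqueue I, Q → queue [C, J, K, P, D, I, Q]
Visit C; enqueue S → queue [J, K, P, D, I, Q, S]
Visit J → queue [K, P, D, I, Q, S]
Visit K → queue [P, D, I, Q, S]
Visit P → queue [D, I, Q, S]
Visit D → queue [I, Q, S]
Visit I → queue [Q, S]
Visit Q → queue [S]
Visit S → queue []

Visit order: O, E, N, A, B, F, G, R, L, M, H, T, C, J, K, P, D, I, Q, S

M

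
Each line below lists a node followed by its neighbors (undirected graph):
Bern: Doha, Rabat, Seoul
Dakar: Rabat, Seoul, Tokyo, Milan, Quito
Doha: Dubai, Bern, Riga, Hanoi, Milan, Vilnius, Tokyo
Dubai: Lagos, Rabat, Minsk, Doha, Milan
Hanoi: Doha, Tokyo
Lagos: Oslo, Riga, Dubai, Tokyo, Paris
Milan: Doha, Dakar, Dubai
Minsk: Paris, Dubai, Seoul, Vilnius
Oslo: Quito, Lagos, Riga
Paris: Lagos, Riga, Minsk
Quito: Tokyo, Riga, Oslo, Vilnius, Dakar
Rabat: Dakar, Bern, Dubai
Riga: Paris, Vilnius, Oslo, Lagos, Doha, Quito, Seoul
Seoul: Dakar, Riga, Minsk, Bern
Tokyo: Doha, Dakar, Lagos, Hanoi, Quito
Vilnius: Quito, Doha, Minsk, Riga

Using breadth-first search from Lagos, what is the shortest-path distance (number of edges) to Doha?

2

Level 0: Lagos
Level 1: Dubai, Oslo, Paris, Riga, Tokyo
Level 2: Dakar, Doha, Hanoi, Milan, Minsk, Quito, Rabat, Seoul, Vilnius
Level 3: Bern
Doha first appears at level 2.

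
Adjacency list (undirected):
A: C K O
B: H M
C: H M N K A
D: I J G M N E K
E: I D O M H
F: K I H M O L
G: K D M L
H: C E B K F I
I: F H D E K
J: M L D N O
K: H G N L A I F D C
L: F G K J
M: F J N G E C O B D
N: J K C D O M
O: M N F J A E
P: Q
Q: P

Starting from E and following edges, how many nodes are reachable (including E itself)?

15

BFS from E visits: E, D, H, I, M, O, G, J, K, N, B, C, F, A, L
Reachable nodes: 15 of 17 total.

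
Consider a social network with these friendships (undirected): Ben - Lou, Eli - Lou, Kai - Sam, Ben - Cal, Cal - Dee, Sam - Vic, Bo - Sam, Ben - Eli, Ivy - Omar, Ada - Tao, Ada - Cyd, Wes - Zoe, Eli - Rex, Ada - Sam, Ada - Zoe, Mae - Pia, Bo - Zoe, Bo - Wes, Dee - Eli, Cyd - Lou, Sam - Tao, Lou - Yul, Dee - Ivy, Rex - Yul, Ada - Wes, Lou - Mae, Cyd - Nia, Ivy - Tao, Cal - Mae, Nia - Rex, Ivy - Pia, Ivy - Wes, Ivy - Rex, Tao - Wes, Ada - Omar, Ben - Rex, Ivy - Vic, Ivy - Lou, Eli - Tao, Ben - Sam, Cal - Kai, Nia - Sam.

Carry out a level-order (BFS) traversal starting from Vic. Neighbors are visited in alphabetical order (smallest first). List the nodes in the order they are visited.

Visit Vic; enqueue Ivy, Sam → queue [Ivy, Sam]
Visit Ivy; enqueue Dee, Lou, Omar, Pia, Rex, Tao, Wes → queue [Sam, Dee, Lou, Omar, Pia, Rex, Tao, Wes]
Visit Sam; enqueue Ada, Ben, Bo, Kai, Nia → queue [Dee, Lou, Omar, Pia, Rex, Tao, Wes, Ada, Ben, Bo, Kai, Nia]
Visit Dee; enqueue Cal, Eli → queue [Lou, Omar, Pia, Rex, Tao, Wes, Ada, Ben, Bo, Kai, Nia, Cal, Eli]
Visit Lou; enqueue Cyd, Mae, Yul → queue [Omar, Pia, Rex, Tao, Wes, Ada, Ben, Bo, Kai, Nia, Cal, Eli, Cyd, Mae, Yul]
Visit Omar → queue [Pia, Rex, Tao, Wes, Ada, Ben, Bo, Kai, Nia, Cal, Eli, Cyd, Mae, Yul]
Visit Pia → queue [Rex, Tao, Wes, Ada, Ben, Bo, Kai, Nia, Cal, Eli, Cyd, Mae, Yul]
Visit Rex → queue [Tao, Wes, Ada, Ben, Bo, Kai, Nia, Cal, Eli, Cyd, Mae, Yul]
Visit Tao → queue [Wes, Ada, Ben, Bo, Kai, Nia, Cal, Eli, Cyd, Mae, Yul]
Visit Wes; enqueue Zoe → queue [Ada, Ben, Bo, Kai, Nia, Cal, Eli, Cyd, Mae, Yul, Zoe]
Visit Ada → queue [Ben, Bo, Kai, Nia, Cal, Eli, Cyd, Mae, Yul, Zoe]
Visit Ben → queue [Bo, Kai, Nia, Cal, Eli, Cyd, Mae, Yul, Zoe]
Visit Bo → queue [Kai, Nia, Cal, Eli, Cyd, Mae, Yul, Zoe]
Visit Kai → queue [Nia, Cal, Eli, Cyd, Mae, Yul, Zoe]
Visit Nia → queue [Cal, Eli, Cyd, Mae, Yul, Zoe]
Visit Cal → queue [Eli, Cyd, Mae, Yul, Zoe]
Visit Eli → queue [Cyd, Mae, Yul, Zoe]
Visit Cyd → queue [Mae, Yul, Zoe]
Visit Mae → queue [Yul, Zoe]
Visit Yul → queue [Zoe]
Visit Zoe → queue []

Vic Ivy Sam Dee Lou Omar Pia Rex Tao Wes Ada Ben Bo Kai Nia Cal Eli Cyd Mae Yul Zoe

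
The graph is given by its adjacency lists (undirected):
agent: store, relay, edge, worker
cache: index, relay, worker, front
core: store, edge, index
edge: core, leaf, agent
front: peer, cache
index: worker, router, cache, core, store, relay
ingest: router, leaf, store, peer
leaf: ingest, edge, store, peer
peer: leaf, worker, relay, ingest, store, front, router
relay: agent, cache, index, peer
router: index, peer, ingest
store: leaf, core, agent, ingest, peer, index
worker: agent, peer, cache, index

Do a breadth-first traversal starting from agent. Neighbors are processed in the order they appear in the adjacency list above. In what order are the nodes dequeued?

Visit agent; enqueue store, relay, edge, worker → queue [store, relay, edge, worker]
Visit store; enqueue leaf, core, ingest, peer, index → queue [relay, edge, worker, leaf, core, ingest, peer, index]
Visit relay; enqueue cache → queue [edge, worker, leaf, core, ingest, peer, index, cache]
Visit edge → queue [worker, leaf, core, ingest, peer, index, cache]
Visit worker → queue [leaf, core, ingest, peer, index, cache]
Visit leaf → queue [core, ingest, peer, index, cache]
Visit core → queue [ingest, peer, index, cache]
Visit ingest; enqueue router → queue [peer, index, cache, router]
Visit peer; enqueue front → queue [index, cache, router, front]
Visit index → queue [cache, router, front]
Visit cache → queue [router, front]
Visit router → queue [front]
Visit front → queue []

agent, store, relay, edge, worker, leaf, core, ingest, peer, index, cache, router, front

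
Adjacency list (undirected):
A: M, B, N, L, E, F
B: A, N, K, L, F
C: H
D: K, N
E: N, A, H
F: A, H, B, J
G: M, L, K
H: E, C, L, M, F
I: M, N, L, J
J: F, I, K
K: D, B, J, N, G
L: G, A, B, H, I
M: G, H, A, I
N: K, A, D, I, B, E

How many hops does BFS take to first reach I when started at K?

2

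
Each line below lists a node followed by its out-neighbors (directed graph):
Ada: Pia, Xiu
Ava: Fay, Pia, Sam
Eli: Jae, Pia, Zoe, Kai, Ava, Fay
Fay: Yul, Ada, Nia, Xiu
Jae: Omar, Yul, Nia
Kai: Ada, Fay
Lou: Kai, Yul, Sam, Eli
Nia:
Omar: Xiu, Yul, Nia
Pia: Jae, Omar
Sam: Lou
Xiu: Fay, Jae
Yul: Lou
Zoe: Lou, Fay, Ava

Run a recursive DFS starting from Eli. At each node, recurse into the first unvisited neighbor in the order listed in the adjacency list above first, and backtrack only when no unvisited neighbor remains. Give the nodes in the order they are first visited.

Eli, Jae, Omar, Xiu, Fay, Yul, Lou, Kai, Ada, Pia, Sam, Nia, Zoe, Ava

Visit Eli
Eli → Jae
Jae → Omar
Omar → Xiu
Xiu → Fay
Fay → Yul
Yul → Lou
Lou → Kai
Kai → Ada
Ada → Pia
Lou → Sam
Fay → Nia
Eli → Zoe
Zoe → Ava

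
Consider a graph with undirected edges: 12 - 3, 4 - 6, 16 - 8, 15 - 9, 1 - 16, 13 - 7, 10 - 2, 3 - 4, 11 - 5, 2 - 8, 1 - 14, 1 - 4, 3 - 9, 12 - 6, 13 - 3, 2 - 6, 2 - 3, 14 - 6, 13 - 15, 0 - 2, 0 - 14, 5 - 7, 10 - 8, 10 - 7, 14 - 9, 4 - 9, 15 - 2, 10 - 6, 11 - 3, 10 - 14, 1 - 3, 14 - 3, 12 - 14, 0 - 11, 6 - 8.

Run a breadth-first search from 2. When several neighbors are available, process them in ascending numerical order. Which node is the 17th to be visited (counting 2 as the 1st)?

Visit 2; enqueue 0, 3, 6, 8, 10, 15 → queue [0, 3, 6, 8, 10, 15]
Visit 0; enqueue 11, 14 → queue [3, 6, 8, 10, 15, 11, 14]
Visit 3; enqueue 1, 4, 9, 12, 13 → queue [6, 8, 10, 15, 11, 14, 1, 4, 9, 12, 13]
Visit 6 → queue [8, 10, 15, 11, 14, 1, 4, 9, 12, 13]
Visit 8; enqueue 16 → queue [10, 15, 11, 14, 1, 4, 9, 12, 13, 16]
Visit 10; enqueue 7 → queue [15, 11, 14, 1, 4, 9, 12, 13, 16, 7]
Visit 15 → queue [11, 14, 1, 4, 9, 12, 13, 16, 7]
Visit 11; enqueue 5 → queue [14, 1, 4, 9, 12, 13, 16, 7, 5]
Visit 14 → queue [1, 4, 9, 12, 13, 16, 7, 5]
Visit 1 → queue [4, 9, 12, 13, 16, 7, 5]
Visit 4 → queue [9, 12, 13, 16, 7, 5]
Visit 9 → queue [12, 13, 16, 7, 5]
Visit 12 → queue [13, 16, 7, 5]
Visit 13 → queue [16, 7, 5]
Visit 16 → queue [7, 5]
Visit 7 → queue [5]
Visit 5 → queue []

Visit order: 2, 0, 3, 6, 8, 10, 15, 11, 14, 1, 4, 9, 12, 13, 16, 7, 5

5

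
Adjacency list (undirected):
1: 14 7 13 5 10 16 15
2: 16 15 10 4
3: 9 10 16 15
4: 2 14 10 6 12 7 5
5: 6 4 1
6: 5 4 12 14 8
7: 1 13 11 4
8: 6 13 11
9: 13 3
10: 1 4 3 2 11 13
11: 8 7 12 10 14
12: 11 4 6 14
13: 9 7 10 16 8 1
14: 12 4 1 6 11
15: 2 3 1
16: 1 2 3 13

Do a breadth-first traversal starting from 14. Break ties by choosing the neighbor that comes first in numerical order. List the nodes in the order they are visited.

14 → 1 → 4 → 6 → 11 → 12 → 5 → 7 → 10 → 13 → 15 → 16 → 2 → 8 → 3 → 9

Visit 14; enqueue 1, 4, 6, 11, 12 → queue [1, 4, 6, 11, 12]
Visit 1; enqueue 5, 7, 10, 13, 15, 16 → queue [4, 6, 11, 12, 5, 7, 10, 13, 15, 16]
Visit 4; enqueue 2 → queue [6, 11, 12, 5, 7, 10, 13, 15, 16, 2]
Visit 6; enqueue 8 → queue [11, 12, 5, 7, 10, 13, 15, 16, 2, 8]
Visit 11 → queue [12, 5, 7, 10, 13, 15, 16, 2, 8]
Visit 12 → queue [5, 7, 10, 13, 15, 16, 2, 8]
Visit 5 → queue [7, 10, 13, 15, 16, 2, 8]
Visit 7 → queue [10, 13, 15, 16, 2, 8]
Visit 10; enqueue 3 → queue [13, 15, 16, 2, 8, 3]
Visit 13; enqueue 9 → queue [15, 16, 2, 8, 3, 9]
Visit 15 → queue [16, 2, 8, 3, 9]
Visit 16 → queue [2, 8, 3, 9]
Visit 2 → queue [8, 3, 9]
Visit 8 → queue [3, 9]
Visit 3 → queue [9]
Visit 9 → queue []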